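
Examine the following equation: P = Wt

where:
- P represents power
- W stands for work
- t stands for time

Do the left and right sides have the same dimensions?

No

P (power) has dimensions [L^2 M T^-3].
W (work) has dimensions [L^2 M T^-2].
t (time) has dimensions [T].

Left side: [L^2 M T^-3]
Right side: [L^2 M T^-1]

The two sides have different dimensions, so the equation is NOT dimensionally consistent.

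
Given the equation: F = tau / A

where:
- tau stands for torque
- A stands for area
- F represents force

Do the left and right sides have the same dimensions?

No

tau (torque) has dimensions [L^2 M T^-2].
A (area) has dimensions [L^2].
F (force) has dimensions [L M T^-2].

Left side: [L M T^-2]
Right side: [M T^-2]

The two sides have different dimensions, so the equation is NOT dimensionally consistent.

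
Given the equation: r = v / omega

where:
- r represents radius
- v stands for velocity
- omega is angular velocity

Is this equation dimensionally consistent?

Yes

r (radius) has dimensions [L].
v (velocity) has dimensions [L T^-1].
omega (angular velocity) has dimensions [T^-1].

Left side: [L]
Right side: [L]

Both sides have the same dimensions, so the equation is dimensionally consistent.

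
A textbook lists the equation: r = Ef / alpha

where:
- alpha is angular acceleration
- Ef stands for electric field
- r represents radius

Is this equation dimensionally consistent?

No

alpha (angular acceleration) has dimensions [T^-2].
Ef (electric field) has dimensions [I^-1 L M T^-3].
r (radius) has dimensions [L].

Left side: [L]
Right side: [I^-1 L M T^-1]

The two sides have different dimensions, so the equation is NOT dimensionally consistent.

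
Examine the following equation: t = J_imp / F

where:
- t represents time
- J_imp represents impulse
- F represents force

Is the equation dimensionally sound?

Yes

t (time) has dimensions [T].
J_imp (impulse) has dimensions [L M T^-1].
F (force) has dimensions [L M T^-2].

Left side: [T]
Right side: [T]

Both sides have the same dimensions, so the equation is dimensionally consistent.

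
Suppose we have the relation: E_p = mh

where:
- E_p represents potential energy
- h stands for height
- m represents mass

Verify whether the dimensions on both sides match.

No

E_p (potential energy) has dimensions [L^2 M T^-2].
h (height) has dimensions [L].
m (mass) has dimensions [M].

Left side: [L^2 M T^-2]
Right side: [L M]

The two sides have different dimensions, so the equation is NOT dimensionally consistent.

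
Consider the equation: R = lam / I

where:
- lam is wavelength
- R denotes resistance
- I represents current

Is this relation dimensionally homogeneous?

No

lam (wavelength) has dimensions [L].
R (resistance) has dimensions [I^-2 L^2 M T^-3].
I (current) has dimensions [I].

Left side: [I^-2 L^2 M T^-3]
Right side: [I^-1 L]

The two sides have different dimensions, so the equation is NOT dimensionally consistent.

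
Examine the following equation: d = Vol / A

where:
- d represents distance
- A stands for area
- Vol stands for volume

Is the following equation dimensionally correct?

Yes

d (distance) has dimensions [L].
A (area) has dimensions [L^2].
Vol (volume) has dimensions [L^3].

Left side: [L]
Right side: [L]

Both sides have the same dimensions, so the equation is dimensionally consistent.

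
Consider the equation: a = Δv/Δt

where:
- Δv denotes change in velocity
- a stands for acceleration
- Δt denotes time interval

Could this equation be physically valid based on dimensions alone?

Yes

Δv (change in velocity) has dimensions [L T^-1].
a (acceleration) has dimensions [L T^-2].
Δt (time interval) has dimensions [T].

Left side: [L T^-2]
Right side: [L T^-2]

Both sides have the same dimensions, so the equation is dimensionally consistent.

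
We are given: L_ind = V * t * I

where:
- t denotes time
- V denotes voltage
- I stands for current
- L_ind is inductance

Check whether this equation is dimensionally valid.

No

t (time) has dimensions [T].
V (voltage) has dimensions [I^-1 L^2 M T^-3].
I (current) has dimensions [I].
L_ind (inductance) has dimensions [I^-2 L^2 M T^-2].

Left side: [I^-2 L^2 M T^-2]
Right side: [L^2 M T^-2]

The two sides have different dimensions, so the equation is NOT dimensionally consistent.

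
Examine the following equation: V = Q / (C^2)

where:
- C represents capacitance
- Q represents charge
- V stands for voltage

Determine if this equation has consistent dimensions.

No

C (capacitance) has dimensions [I^2 L^-2 M^-1 T^4].
Q (charge) has dimensions [I T].
V (voltage) has dimensions [I^-1 L^2 M T^-3].

Left side: [I^-1 L^2 M T^-3]
Right side: [I^-3 L^4 M^2 T^-7]

The two sides have different dimensions, so the equation is NOT dimensionally consistent.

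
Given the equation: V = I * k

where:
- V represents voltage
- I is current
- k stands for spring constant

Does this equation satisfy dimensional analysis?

No

V (voltage) has dimensions [I^-1 L^2 M T^-3].
I (current) has dimensions [I].
k (spring constant) has dimensions [M T^-2].

Left side: [I^-1 L^2 M T^-3]
Right side: [I M T^-2]

The two sides have different dimensions, so the equation is NOT dimensionally consistent.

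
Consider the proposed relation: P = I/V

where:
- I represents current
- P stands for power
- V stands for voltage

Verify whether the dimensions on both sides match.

No

I (current) has dimensions [I].
P (power) has dimensions [L^2 M T^-3].
V (voltage) has dimensions [I^-1 L^2 M T^-3].

Left side: [L^2 M T^-3]
Right side: [I^2 L^-2 M^-1 T^3]

The two sides have different dimensions, so the equation is NOT dimensionally consistent.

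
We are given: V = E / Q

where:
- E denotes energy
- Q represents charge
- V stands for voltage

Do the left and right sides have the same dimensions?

Yes

E (energy) has dimensions [L^2 M T^-2].
Q (charge) has dimensions [I T].
V (voltage) has dimensions [I^-1 L^2 M T^-3].

Left side: [I^-1 L^2 M T^-3]
Right side: [I^-1 L^2 M T^-3]

Both sides have the same dimensions, so the equation is dimensionally consistent.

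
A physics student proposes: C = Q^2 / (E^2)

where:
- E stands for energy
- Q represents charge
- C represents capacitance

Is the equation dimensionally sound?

No

E (energy) has dimensions [L^2 M T^-2].
Q (charge) has dimensions [I T].
C (capacitance) has dimensions [I^2 L^-2 M^-1 T^4].

Left side: [I^2 L^-2 M^-1 T^4]
Right side: [I^2 L^-4 M^-2 T^6]

The two sides have different dimensions, so the equation is NOT dimensionally consistent.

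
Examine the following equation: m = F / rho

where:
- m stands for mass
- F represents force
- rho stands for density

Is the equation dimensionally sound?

No

m (mass) has dimensions [M].
F (force) has dimensions [L M T^-2].
rho (density) has dimensions [L^-3 M].

Left side: [M]
Right side: [L^4 T^-2]

The two sides have different dimensions, so the equation is NOT dimensionally consistent.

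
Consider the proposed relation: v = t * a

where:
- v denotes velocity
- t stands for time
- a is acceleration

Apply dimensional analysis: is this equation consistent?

Yes

v (velocity) has dimensions [L T^-1].
t (time) has dimensions [T].
a (acceleration) has dimensions [L T^-2].

Left side: [L T^-1]
Right side: [L T^-1]

Both sides have the same dimensions, so the equation is dimensionally consistent.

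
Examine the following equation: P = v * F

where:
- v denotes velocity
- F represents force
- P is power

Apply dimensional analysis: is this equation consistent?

Yes

v (velocity) has dimensions [L T^-1].
F (force) has dimensions [L M T^-2].
P (power) has dimensions [L^2 M T^-3].

Left side: [L^2 M T^-3]
Right side: [L^2 M T^-3]

Both sides have the same dimensions, so the equation is dimensionally consistent.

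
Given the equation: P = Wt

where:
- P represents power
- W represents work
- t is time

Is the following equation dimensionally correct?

No

P (power) has dimensions [L^2 M T^-3].
W (work) has dimensions [L^2 M T^-2].
t (time) has dimensions [T].

Left side: [L^2 M T^-3]
Right side: [L^2 M T^-1]

The two sides have different dimensions, so the equation is NOT dimensionally consistent.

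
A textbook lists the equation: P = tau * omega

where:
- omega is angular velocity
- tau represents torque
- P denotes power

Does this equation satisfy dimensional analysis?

Yes

omega (angular velocity) has dimensions [T^-1].
tau (torque) has dimensions [L^2 M T^-2].
P (power) has dimensions [L^2 M T^-3].

Left side: [L^2 M T^-3]
Right side: [L^2 M T^-3]

Both sides have the same dimensions, so the equation is dimensionally consistent.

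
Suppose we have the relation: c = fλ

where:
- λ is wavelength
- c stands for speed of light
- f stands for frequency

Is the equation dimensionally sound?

Yes

λ (wavelength) has dimensions [L].
c (speed of light) has dimensions [L T^-1].
f (frequency) has dimensions [T^-1].

Left side: [L T^-1]
Right side: [L T^-1]

Both sides have the same dimensions, so the equation is dimensionally consistent.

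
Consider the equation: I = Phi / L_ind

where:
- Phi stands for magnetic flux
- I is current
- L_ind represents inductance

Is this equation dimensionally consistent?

Yes

Phi (magnetic flux) has dimensions [I^-1 L^2 M T^-2].
I (current) has dimensions [I].
L_ind (inductance) has dimensions [I^-2 L^2 M T^-2].

Left side: [I]
Right side: [I]

Both sides have the same dimensions, so the equation is dimensionally consistent.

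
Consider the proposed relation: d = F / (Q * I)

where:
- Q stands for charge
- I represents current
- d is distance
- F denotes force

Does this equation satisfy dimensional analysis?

No

Q (charge) has dimensions [I T].
I (current) has dimensions [I].
d (distance) has dimensions [L].
F (force) has dimensions [L M T^-2].

Left side: [L]
Right side: [I^-2 L M T^-3]

The two sides have different dimensions, so the equation is NOT dimensionally consistent.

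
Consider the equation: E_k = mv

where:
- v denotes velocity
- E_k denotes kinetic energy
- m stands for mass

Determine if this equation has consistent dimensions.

No

v (velocity) has dimensions [L T^-1].
E_k (kinetic energy) has dimensions [L^2 M T^-2].
m (mass) has dimensions [M].

Left side: [L^2 M T^-2]
Right side: [L M T^-1]

The two sides have different dimensions, so the equation is NOT dimensionally consistent.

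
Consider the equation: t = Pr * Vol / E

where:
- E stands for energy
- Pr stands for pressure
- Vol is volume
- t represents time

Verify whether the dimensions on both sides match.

No

E (energy) has dimensions [L^2 M T^-2].
Pr (pressure) has dimensions [L^-1 M T^-2].
Vol (volume) has dimensions [L^3].
t (time) has dimensions [T].

Left side: [T]
Right side: [dimensionless]

The two sides have different dimensions, so the equation is NOT dimensionally consistent.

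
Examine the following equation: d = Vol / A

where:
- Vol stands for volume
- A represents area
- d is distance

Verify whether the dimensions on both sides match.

Yes

Vol (volume) has dimensions [L^3].
A (area) has dimensions [L^2].
d (distance) has dimensions [L].

Left side: [L]
Right side: [L]

Both sides have the same dimensions, so the equation is dimensionally consistent.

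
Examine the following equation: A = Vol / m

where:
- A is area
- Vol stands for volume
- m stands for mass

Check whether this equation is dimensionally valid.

No

A (area) has dimensions [L^2].
Vol (volume) has dimensions [L^3].
m (mass) has dimensions [M].

Left side: [L^2]
Right side: [L^3 M^-1]

The two sides have different dimensions, so the equation is NOT dimensionally consistent.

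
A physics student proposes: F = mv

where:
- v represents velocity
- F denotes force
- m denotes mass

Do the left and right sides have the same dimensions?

No

v (velocity) has dimensions [L T^-1].
F (force) has dimensions [L M T^-2].
m (mass) has dimensions [M].

Left side: [L M T^-2]
Right side: [L M T^-1]

The two sides have different dimensions, so the equation is NOT dimensionally consistent.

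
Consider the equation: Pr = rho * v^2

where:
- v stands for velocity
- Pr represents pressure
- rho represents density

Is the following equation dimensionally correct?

Yes

v (velocity) has dimensions [L T^-1].
Pr (pressure) has dimensions [L^-1 M T^-2].
rho (density) has dimensions [L^-3 M].

Left side: [L^-1 M T^-2]
Right side: [L^-1 M T^-2]

Both sides have the same dimensions, so the equation is dimensionally consistent.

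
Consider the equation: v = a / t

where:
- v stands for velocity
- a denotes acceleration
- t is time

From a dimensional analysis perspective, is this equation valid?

No

v (velocity) has dimensions [L T^-1].
a (acceleration) has dimensions [L T^-2].
t (time) has dimensions [T].

Left side: [L T^-1]
Right side: [L T^-3]

The two sides have different dimensions, so the equation is NOT dimensionally consistent.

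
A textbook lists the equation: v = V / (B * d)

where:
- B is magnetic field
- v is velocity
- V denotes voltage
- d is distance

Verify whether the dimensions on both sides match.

Yes

B (magnetic field) has dimensions [I^-1 M T^-2].
v (velocity) has dimensions [L T^-1].
V (voltage) has dimensions [I^-1 L^2 M T^-3].
d (distance) has dimensions [L].

Left side: [L T^-1]
Right side: [L T^-1]

Both sides have the same dimensions, so the equation is dimensionally consistent.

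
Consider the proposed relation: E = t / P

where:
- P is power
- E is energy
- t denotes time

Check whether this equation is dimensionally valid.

No

P (power) has dimensions [L^2 M T^-3].
E (energy) has dimensions [L^2 M T^-2].
t (time) has dimensions [T].

Left side: [L^2 M T^-2]
Right side: [L^-2 M^-1 T^4]

The two sides have different dimensions, so the equation is NOT dimensionally consistent.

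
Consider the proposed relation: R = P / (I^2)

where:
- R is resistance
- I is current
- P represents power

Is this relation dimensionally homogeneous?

Yes

R (resistance) has dimensions [I^-2 L^2 M T^-3].
I (current) has dimensions [I].
P (power) has dimensions [L^2 M T^-3].

Left side: [I^-2 L^2 M T^-3]
Right side: [I^-2 L^2 M T^-3]

Both sides have the same dimensions, so the equation is dimensionally consistent.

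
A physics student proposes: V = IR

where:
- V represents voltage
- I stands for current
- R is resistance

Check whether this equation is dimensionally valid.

Yes

V (voltage) has dimensions [I^-1 L^2 M T^-3].
I (current) has dimensions [I].
R (resistance) has dimensions [I^-2 L^2 M T^-3].

Left side: [I^-1 L^2 M T^-3]
Right side: [I^-1 L^2 M T^-3]

Both sides have the same dimensions, so the equation is dimensionally consistent.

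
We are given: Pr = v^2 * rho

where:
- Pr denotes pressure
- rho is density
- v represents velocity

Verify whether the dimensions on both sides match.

Yes

Pr (pressure) has dimensions [L^-1 M T^-2].
rho (density) has dimensions [L^-3 M].
v (velocity) has dimensions [L T^-1].

Left side: [L^-1 M T^-2]
Right side: [L^-1 M T^-2]

Both sides have the same dimensions, so the equation is dimensionally consistent.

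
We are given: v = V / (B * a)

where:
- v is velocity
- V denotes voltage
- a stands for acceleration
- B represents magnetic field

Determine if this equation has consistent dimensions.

No

v (velocity) has dimensions [L T^-1].
V (voltage) has dimensions [I^-1 L^2 M T^-3].
a (acceleration) has dimensions [L T^-2].
B (magnetic field) has dimensions [I^-1 M T^-2].

Left side: [L T^-1]
Right side: [L T]

The two sides have different dimensions, so the equation is NOT dimensionally consistent.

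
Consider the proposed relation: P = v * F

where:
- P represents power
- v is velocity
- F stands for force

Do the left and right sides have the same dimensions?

Yes

P (power) has dimensions [L^2 M T^-3].
v (velocity) has dimensions [L T^-1].
F (force) has dimensions [L M T^-2].

Left side: [L^2 M T^-3]
Right side: [L^2 M T^-3]

Both sides have the same dimensions, so the equation is dimensionally consistent.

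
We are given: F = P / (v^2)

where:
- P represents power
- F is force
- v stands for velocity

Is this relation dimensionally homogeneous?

No

P (power) has dimensions [L^2 M T^-3].
F (force) has dimensions [L M T^-2].
v (velocity) has dimensions [L T^-1].

Left side: [L M T^-2]
Right side: [M T^-1]

The two sides have different dimensions, so the equation is NOT dimensionally consistent.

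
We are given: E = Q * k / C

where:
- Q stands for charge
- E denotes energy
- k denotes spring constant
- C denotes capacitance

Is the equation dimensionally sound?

No

Q (charge) has dimensions [I T].
E (energy) has dimensions [L^2 M T^-2].
k (spring constant) has dimensions [M T^-2].
C (capacitance) has dimensions [I^2 L^-2 M^-1 T^4].

Left side: [L^2 M T^-2]
Right side: [I^-1 L^2 M^2 T^-5]

The two sides have different dimensions, so the equation is NOT dimensionally consistent.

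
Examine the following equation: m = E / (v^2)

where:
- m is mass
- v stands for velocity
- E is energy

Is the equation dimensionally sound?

Yes

m (mass) has dimensions [M].
v (velocity) has dimensions [L T^-1].
E (energy) has dimensions [L^2 M T^-2].

Left side: [M]
Right side: [M]

Both sides have the same dimensions, so the equation is dimensionally consistent.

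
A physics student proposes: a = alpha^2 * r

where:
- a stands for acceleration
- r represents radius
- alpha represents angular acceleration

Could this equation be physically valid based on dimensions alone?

No

a (acceleration) has dimensions [L T^-2].
r (radius) has dimensions [L].
alpha (angular acceleration) has dimensions [T^-2].

Left side: [L T^-2]
Right side: [L T^-4]

The two sides have different dimensions, so the equation is NOT dimensionally consistent.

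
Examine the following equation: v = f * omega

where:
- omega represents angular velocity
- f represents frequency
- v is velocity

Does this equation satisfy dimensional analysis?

No

omega (angular velocity) has dimensions [T^-1].
f (frequency) has dimensions [T^-1].
v (velocity) has dimensions [L T^-1].

Left side: [L T^-1]
Right side: [T^-2]

The two sides have different dimensions, so the equation is NOT dimensionally consistent.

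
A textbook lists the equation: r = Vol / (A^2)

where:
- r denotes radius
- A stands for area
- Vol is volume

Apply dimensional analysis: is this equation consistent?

No

r (radius) has dimensions [L].
A (area) has dimensions [L^2].
Vol (volume) has dimensions [L^3].

Left side: [L]
Right side: [L^-1]

The two sides have different dimensions, so the equation is NOT dimensionally consistent.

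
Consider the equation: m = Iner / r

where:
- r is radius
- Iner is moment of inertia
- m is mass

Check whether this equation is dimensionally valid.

No

r (radius) has dimensions [L].
Iner (moment of inertia) has dimensions [L^2 M].
m (mass) has dimensions [M].

Left side: [M]
Right side: [L M]

The two sides have different dimensions, so the equation is NOT dimensionally consistent.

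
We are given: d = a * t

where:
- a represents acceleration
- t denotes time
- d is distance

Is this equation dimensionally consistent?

No

a (acceleration) has dimensions [L T^-2].
t (time) has dimensions [T].
d (distance) has dimensions [L].

Left side: [L]
Right side: [L T^-1]

The two sides have different dimensions, so the equation is NOT dimensionally consistent.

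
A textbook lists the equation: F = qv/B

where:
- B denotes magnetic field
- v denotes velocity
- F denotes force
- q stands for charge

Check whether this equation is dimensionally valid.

No

B (magnetic field) has dimensions [I^-1 M T^-2].
v (velocity) has dimensions [L T^-1].
F (force) has dimensions [L M T^-2].
q (charge) has dimensions [I T].

Left side: [L M T^-2]
Right side: [I^2 L M^-1 T^2]

The two sides have different dimensions, so the equation is NOT dimensionally consistent.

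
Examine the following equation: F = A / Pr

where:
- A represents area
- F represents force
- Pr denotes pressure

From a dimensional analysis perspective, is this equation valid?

No

A (area) has dimensions [L^2].
F (force) has dimensions [L M T^-2].
Pr (pressure) has dimensions [L^-1 M T^-2].

Left side: [L M T^-2]
Right side: [L^3 M^-1 T^2]

The two sides have different dimensions, so the equation is NOT dimensionally consistent.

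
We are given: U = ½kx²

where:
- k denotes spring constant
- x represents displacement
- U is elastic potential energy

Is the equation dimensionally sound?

Yes

k (spring constant) has dimensions [M T^-2].
x (displacement) has dimensions [L].
U (elastic potential energy) has dimensions [L^2 M T^-2].

Left side: [L^2 M T^-2]
Right side: [L^2 M T^-2]

Both sides have the same dimensions, so the equation is dimensionally consistent.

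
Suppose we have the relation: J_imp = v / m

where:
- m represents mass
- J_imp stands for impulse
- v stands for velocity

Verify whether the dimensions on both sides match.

No

m (mass) has dimensions [M].
J_imp (impulse) has dimensions [L M T^-1].
v (velocity) has dimensions [L T^-1].

Left side: [L M T^-1]
Right side: [L M^-1 T^-1]

The two sides have different dimensions, so the equation is NOT dimensionally consistent.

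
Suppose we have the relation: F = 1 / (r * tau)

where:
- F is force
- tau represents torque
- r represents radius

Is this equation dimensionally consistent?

No

F (force) has dimensions [L M T^-2].
tau (torque) has dimensions [L^2 M T^-2].
r (radius) has dimensions [L].

Left side: [L M T^-2]
Right side: [L^-3 M^-1 T^2]

The two sides have different dimensions, so the equation is NOT dimensionally consistent.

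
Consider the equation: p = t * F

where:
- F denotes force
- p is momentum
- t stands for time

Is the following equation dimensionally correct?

Yes

F (force) has dimensions [L M T^-2].
p (momentum) has dimensions [L M T^-1].
t (time) has dimensions [T].

Left side: [L M T^-1]
Right side: [L M T^-1]

Both sides have the same dimensions, so the equation is dimensionally consistent.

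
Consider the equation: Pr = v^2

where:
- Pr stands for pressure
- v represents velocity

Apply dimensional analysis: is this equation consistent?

No

Pr (pressure) has dimensions [L^-1 M T^-2].
v (velocity) has dimensions [L T^-1].

Left side: [L^-1 M T^-2]
Right side: [L^2 T^-2]

The two sides have different dimensions, so the equation is NOT dimensionally consistent.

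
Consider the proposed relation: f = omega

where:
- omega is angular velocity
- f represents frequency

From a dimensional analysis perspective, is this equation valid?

Yes

omega (angular velocity) has dimensions [T^-1].
f (frequency) has dimensions [T^-1].

Left side: [T^-1]
Right side: [T^-1]

Both sides have the same dimensions, so the equation is dimensionally consistent.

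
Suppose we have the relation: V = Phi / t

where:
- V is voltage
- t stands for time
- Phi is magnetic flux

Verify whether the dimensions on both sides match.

Yes

V (voltage) has dimensions [I^-1 L^2 M T^-3].
t (time) has dimensions [T].
Phi (magnetic flux) has dimensions [I^-1 L^2 M T^-2].

Left side: [I^-1 L^2 M T^-3]
Right side: [I^-1 L^2 M T^-3]

Both sides have the same dimensions, so the equation is dimensionally consistent.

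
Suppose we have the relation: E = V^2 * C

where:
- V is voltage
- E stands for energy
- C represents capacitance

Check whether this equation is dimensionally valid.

Yes

V (voltage) has dimensions [I^-1 L^2 M T^-3].
E (energy) has dimensions [L^2 M T^-2].
C (capacitance) has dimensions [I^2 L^-2 M^-1 T^4].

Left side: [L^2 M T^-2]
Right side: [L^2 M T^-2]

Both sides have the same dimensions, so the equation is dimensionally consistent.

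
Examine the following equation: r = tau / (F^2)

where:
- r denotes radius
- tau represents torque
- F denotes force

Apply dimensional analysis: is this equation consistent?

No

r (radius) has dimensions [L].
tau (torque) has dimensions [L^2 M T^-2].
F (force) has dimensions [L M T^-2].

Left side: [L]
Right side: [M^-1 T^2]

The two sides have different dimensions, so the equation is NOT dimensionally consistent.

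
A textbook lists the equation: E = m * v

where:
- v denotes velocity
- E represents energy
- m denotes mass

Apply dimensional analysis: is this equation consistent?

No

v (velocity) has dimensions [L T^-1].
E (energy) has dimensions [L^2 M T^-2].
m (mass) has dimensions [M].

Left side: [L^2 M T^-2]
Right side: [L M T^-1]

The two sides have different dimensions, so the equation is NOT dimensionally consistent.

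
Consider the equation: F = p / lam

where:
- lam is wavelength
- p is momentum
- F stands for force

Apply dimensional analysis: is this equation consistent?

No

lam (wavelength) has dimensions [L].
p (momentum) has dimensions [L M T^-1].
F (force) has dimensions [L M T^-2].

Left side: [L M T^-2]
Right side: [M T^-1]

The two sides have different dimensions, so the equation is NOT dimensionally consistent.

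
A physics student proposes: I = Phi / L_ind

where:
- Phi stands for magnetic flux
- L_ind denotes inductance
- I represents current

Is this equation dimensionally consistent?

Yes

Phi (magnetic flux) has dimensions [I^-1 L^2 M T^-2].
L_ind (inductance) has dimensions [I^-2 L^2 M T^-2].
I (current) has dimensions [I].

Left side: [I]
Right side: [I]

Both sides have the same dimensions, so the equation is dimensionally consistent.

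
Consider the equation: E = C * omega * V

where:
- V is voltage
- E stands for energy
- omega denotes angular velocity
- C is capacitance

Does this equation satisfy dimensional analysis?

No

V (voltage) has dimensions [I^-1 L^2 M T^-3].
E (energy) has dimensions [L^2 M T^-2].
omega (angular velocity) has dimensions [T^-1].
C (capacitance) has dimensions [I^2 L^-2 M^-1 T^4].

Left side: [L^2 M T^-2]
Right side: [I]

The two sides have different dimensions, so the equation is NOT dimensionally consistent.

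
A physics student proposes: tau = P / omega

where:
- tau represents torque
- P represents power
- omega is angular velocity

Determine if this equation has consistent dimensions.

Yes

tau (torque) has dimensions [L^2 M T^-2].
P (power) has dimensions [L^2 M T^-3].
omega (angular velocity) has dimensions [T^-1].

Left side: [L^2 M T^-2]
Right side: [L^2 M T^-2]

Both sides have the same dimensions, so the equation is dimensionally consistent.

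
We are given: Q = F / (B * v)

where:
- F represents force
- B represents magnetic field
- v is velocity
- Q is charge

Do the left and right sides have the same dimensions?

Yes

F (force) has dimensions [L M T^-2].
B (magnetic field) has dimensions [I^-1 M T^-2].
v (velocity) has dimensions [L T^-1].
Q (charge) has dimensions [I T].

Left side: [I T]
Right side: [I T]

Both sides have the same dimensions, so the equation is dimensionally consistent.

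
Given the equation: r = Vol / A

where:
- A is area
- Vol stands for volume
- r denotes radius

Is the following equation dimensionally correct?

Yes

A (area) has dimensions [L^2].
Vol (volume) has dimensions [L^3].
r (radius) has dimensions [L].

Left side: [L]
Right side: [L]

Both sides have the same dimensions, so the equation is dimensionally consistent.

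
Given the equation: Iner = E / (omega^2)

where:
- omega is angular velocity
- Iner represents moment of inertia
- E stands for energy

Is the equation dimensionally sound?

Yes

omega (angular velocity) has dimensions [T^-1].
Iner (moment of inertia) has dimensions [L^2 M].
E (energy) has dimensions [L^2 M T^-2].

Left side: [L^2 M]
Right side: [L^2 M]

Both sides have the same dimensions, so the equation is dimensionally consistent.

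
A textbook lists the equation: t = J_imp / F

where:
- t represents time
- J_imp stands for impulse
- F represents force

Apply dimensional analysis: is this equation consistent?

Yes

t (time) has dimensions [T].
J_imp (impulse) has dimensions [L M T^-1].
F (force) has dimensions [L M T^-2].

Left side: [T]
Right side: [T]

Both sides have the same dimensions, so the equation is dimensionally consistent.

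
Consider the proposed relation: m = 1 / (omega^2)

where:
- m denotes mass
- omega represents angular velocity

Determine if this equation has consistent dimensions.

No

m (mass) has dimensions [M].
omega (angular velocity) has dimensions [T^-1].

Left side: [M]
Right side: [T^2]

The two sides have different dimensions, so the equation is NOT dimensionally consistent.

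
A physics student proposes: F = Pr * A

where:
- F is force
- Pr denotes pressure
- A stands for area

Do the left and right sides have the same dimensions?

Yes

F (force) has dimensions [L M T^-2].
Pr (pressure) has dimensions [L^-1 M T^-2].
A (area) has dimensions [L^2].

Left side: [L M T^-2]
Right side: [L M T^-2]

Both sides have the same dimensions, so the equation is dimensionally consistent.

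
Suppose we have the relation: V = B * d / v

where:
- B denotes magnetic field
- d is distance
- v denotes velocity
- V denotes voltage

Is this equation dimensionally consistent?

No

B (magnetic field) has dimensions [I^-1 M T^-2].
d (distance) has dimensions [L].
v (velocity) has dimensions [L T^-1].
V (voltage) has dimensions [I^-1 L^2 M T^-3].

Left side: [I^-1 L^2 M T^-3]
Right side: [I^-1 M T^-1]

The two sides have different dimensions, so the equation is NOT dimensionally consistent.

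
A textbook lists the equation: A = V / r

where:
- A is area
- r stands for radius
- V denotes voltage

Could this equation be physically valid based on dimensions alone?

No

A (area) has dimensions [L^2].
r (radius) has dimensions [L].
V (voltage) has dimensions [I^-1 L^2 M T^-3].

Left side: [L^2]
Right side: [I^-1 L M T^-3]

The two sides have different dimensions, so the equation is NOT dimensionally consistent.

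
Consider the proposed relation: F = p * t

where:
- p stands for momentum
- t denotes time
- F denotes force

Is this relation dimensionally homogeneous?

No

p (momentum) has dimensions [L M T^-1].
t (time) has dimensions [T].
F (force) has dimensions [L M T^-2].

Left side: [L M T^-2]
Right side: [L M]

The two sides have different dimensions, so the equation is NOT dimensionally consistent.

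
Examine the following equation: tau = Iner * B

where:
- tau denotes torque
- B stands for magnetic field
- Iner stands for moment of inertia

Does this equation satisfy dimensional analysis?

No

tau (torque) has dimensions [L^2 M T^-2].
B (magnetic field) has dimensions [I^-1 M T^-2].
Iner (moment of inertia) has dimensions [L^2 M].

Left side: [L^2 M T^-2]
Right side: [I^-1 L^2 M^2 T^-2]

The two sides have different dimensions, so the equation is NOT dimensionally consistent.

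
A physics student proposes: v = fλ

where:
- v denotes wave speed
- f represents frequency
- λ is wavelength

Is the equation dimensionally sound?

Yes

v (wave speed) has dimensions [L T^-1].
f (frequency) has dimensions [T^-1].
λ (wavelength) has dimensions [L].

Left side: [L T^-1]
Right side: [L T^-1]

Both sides have the same dimensions, so the equation is dimensionally consistent.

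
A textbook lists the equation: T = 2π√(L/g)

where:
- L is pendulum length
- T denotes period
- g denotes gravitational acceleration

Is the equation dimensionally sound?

Yes

L (pendulum length) has dimensions [L].
T (period) has dimensions [T].
g (gravitational acceleration) has dimensions [L T^-2].

Left side: [T]
Right side: [T]

Both sides have the same dimensions, so the equation is dimensionally consistent.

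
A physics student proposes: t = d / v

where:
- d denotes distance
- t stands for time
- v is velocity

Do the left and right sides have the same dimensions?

Yes

d (distance) has dimensions [L].
t (time) has dimensions [T].
v (velocity) has dimensions [L T^-1].

Left side: [T]
Right side: [T]

Both sides have the same dimensions, so the equation is dimensionally consistent.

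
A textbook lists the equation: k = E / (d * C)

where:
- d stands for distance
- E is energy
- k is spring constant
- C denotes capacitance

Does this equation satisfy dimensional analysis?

No

d (distance) has dimensions [L].
E (energy) has dimensions [L^2 M T^-2].
k (spring constant) has dimensions [M T^-2].
C (capacitance) has dimensions [I^2 L^-2 M^-1 T^4].

Left side: [M T^-2]
Right side: [I^-2 L^3 M^2 T^-6]

The two sides have different dimensions, so the equation is NOT dimensionally consistent.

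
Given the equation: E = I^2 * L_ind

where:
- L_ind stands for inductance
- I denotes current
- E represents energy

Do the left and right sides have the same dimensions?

Yes

L_ind (inductance) has dimensions [I^-2 L^2 M T^-2].
I (current) has dimensions [I].
E (energy) has dimensions [L^2 M T^-2].

Left side: [L^2 M T^-2]
Right side: [L^2 M T^-2]

Both sides have the same dimensions, so the equation is dimensionally consistent.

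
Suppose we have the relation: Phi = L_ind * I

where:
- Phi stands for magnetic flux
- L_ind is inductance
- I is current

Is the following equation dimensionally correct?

Yes

Phi (magnetic flux) has dimensions [I^-1 L^2 M T^-2].
L_ind (inductance) has dimensions [I^-2 L^2 M T^-2].
I (current) has dimensions [I].

Left side: [I^-1 L^2 M T^-2]
Right side: [I^-1 L^2 M T^-2]

Both sides have the same dimensions, so the equation is dimensionally consistent.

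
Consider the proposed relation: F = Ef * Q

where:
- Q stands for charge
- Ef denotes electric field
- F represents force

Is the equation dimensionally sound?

Yes

Q (charge) has dimensions [I T].
Ef (electric field) has dimensions [I^-1 L M T^-3].
F (force) has dimensions [L M T^-2].

Left side: [L M T^-2]
Right side: [L M T^-2]

Both sides have the same dimensions, so the equation is dimensionally consistent.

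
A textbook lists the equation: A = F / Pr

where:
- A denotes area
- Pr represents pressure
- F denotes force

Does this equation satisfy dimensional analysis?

Yes

A (area) has dimensions [L^2].
Pr (pressure) has dimensions [L^-1 M T^-2].
F (force) has dimensions [L M T^-2].

Left side: [L^2]
Right side: [L^2]

Both sides have the same dimensions, so the equation is dimensionally consistent.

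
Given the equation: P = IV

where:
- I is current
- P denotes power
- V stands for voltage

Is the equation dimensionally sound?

Yes

I (current) has dimensions [I].
P (power) has dimensions [L^2 M T^-3].
V (voltage) has dimensions [I^-1 L^2 M T^-3].

Left side: [L^2 M T^-3]
Right side: [L^2 M T^-3]

Both sides have the same dimensions, so the equation is dimensionally consistent.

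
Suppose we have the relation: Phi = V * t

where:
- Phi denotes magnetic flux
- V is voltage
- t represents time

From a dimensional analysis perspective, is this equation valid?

Yes

Phi (magnetic flux) has dimensions [I^-1 L^2 M T^-2].
V (voltage) has dimensions [I^-1 L^2 M T^-3].
t (time) has dimensions [T].

Left side: [I^-1 L^2 M T^-2]
Right side: [I^-1 L^2 M T^-2]

Both sides have the same dimensions, so the equation is dimensionally consistent.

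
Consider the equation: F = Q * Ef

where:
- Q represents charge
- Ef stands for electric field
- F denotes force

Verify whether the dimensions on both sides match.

Yes

Q (charge) has dimensions [I T].
Ef (electric field) has dimensions [I^-1 L M T^-3].
F (force) has dimensions [L M T^-2].

Left side: [L M T^-2]
Right side: [L M T^-2]

Both sides have the same dimensions, so the equation is dimensionally consistent.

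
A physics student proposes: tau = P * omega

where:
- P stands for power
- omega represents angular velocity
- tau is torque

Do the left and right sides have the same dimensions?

No

P (power) has dimensions [L^2 M T^-3].
omega (angular velocity) has dimensions [T^-1].
tau (torque) has dimensions [L^2 M T^-2].

Left side: [L^2 M T^-2]
Right side: [L^2 M T^-4]

The two sides have different dimensions, so the equation is NOT dimensionally consistent.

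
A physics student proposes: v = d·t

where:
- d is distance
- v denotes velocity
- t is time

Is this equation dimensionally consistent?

No

d (distance) has dimensions [L].
v (velocity) has dimensions [L T^-1].
t (time) has dimensions [T].

Left side: [L T^-1]
Right side: [L T]

The two sides have different dimensions, so the equation is NOT dimensionally consistent.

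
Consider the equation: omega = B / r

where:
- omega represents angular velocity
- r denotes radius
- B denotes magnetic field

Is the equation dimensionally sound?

No

omega (angular velocity) has dimensions [T^-1].
r (radius) has dimensions [L].
B (magnetic field) has dimensions [I^-1 M T^-2].

Left side: [T^-1]
Right side: [I^-1 L^-1 M T^-2]

The two sides have different dimensions, so the equation is NOT dimensionally consistent.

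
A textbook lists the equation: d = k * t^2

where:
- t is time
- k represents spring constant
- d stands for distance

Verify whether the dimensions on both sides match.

No

t (time) has dimensions [T].
k (spring constant) has dimensions [M T^-2].
d (distance) has dimensions [L].

Left side: [L]
Right side: [M]

The two sides have different dimensions, so the equation is NOT dimensionally consistent.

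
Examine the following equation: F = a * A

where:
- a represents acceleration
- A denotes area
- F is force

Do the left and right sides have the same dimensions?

No

a (acceleration) has dimensions [L T^-2].
A (area) has dimensions [L^2].
F (force) has dimensions [L M T^-2].

Left side: [L M T^-2]
Right side: [L^3 T^-2]

The two sides have different dimensions, so the equation is NOT dimensionally consistent.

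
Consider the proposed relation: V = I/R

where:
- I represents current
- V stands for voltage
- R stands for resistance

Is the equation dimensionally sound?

No

I (current) has dimensions [I].
V (voltage) has dimensions [I^-1 L^2 M T^-3].
R (resistance) has dimensions [I^-2 L^2 M T^-3].

Left side: [I^-1 L^2 M T^-3]
Right side: [I^3 L^-2 M^-1 T^3]

The two sides have different dimensions, so the equation is NOT dimensionally consistent.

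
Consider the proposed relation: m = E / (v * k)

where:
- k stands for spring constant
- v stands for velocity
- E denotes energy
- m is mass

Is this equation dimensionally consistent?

No

k (spring constant) has dimensions [M T^-2].
v (velocity) has dimensions [L T^-1].
E (energy) has dimensions [L^2 M T^-2].
m (mass) has dimensions [M].

Left side: [M]
Right side: [L T]

The two sides have different dimensions, so the equation is NOT dimensionally consistent.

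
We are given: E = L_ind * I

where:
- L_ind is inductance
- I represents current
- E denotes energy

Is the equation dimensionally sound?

No

L_ind (inductance) has dimensions [I^-2 L^2 M T^-2].
I (current) has dimensions [I].
E (energy) has dimensions [L^2 M T^-2].

Left side: [L^2 M T^-2]
Right side: [I^-1 L^2 M T^-2]

The two sides have different dimensions, so the equation is NOT dimensionally consistent.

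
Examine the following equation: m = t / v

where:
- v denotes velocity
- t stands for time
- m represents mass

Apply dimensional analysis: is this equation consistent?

No

v (velocity) has dimensions [L T^-1].
t (time) has dimensions [T].
m (mass) has dimensions [M].

Left side: [M]
Right side: [L^-1 T^2]

The two sides have different dimensions, so the equation is NOT dimensionally consistent.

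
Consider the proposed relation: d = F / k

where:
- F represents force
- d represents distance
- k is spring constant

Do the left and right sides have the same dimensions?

Yes

F (force) has dimensions [L M T^-2].
d (distance) has dimensions [L].
k (spring constant) has dimensions [M T^-2].

Left side: [L]
Right side: [L]

Both sides have the same dimensions, so the equation is dimensionally consistent.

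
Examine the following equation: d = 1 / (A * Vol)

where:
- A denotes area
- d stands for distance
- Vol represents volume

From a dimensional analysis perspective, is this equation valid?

No

A (area) has dimensions [L^2].
d (distance) has dimensions [L].
Vol (volume) has dimensions [L^3].

Left side: [L]
Right side: [L^-5]

The two sides have different dimensions, so the equation is NOT dimensionally consistent.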